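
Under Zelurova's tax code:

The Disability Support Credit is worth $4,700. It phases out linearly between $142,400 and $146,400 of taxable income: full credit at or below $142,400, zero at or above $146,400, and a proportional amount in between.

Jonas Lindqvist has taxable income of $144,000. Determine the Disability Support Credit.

Disability Support Credit: $144,000 is $1,600 into a $4,000 phase-out range, leaving 2,400/4,000 of the credit: $4,700 × 2,400/4,000 = $2,820.

$2,820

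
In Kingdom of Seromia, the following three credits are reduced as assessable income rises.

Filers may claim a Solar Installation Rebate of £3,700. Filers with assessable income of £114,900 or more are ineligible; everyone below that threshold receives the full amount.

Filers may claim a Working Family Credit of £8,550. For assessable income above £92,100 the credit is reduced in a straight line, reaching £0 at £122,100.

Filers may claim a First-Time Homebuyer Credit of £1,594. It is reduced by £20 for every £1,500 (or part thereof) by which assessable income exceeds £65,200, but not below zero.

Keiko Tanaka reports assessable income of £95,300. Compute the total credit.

Solar Installation Rebate: £95,300 is below the £114,900 cutoff, so the full £3,700 applies.
Working Family Credit: £95,300 is £3,200 into a £30,000 phase-out range, leaving 26,800/30,000 of the credit: £8,550 × 26,800/30,000 = £7,638.
First-Time Homebuyer Credit: income exceeds £65,200 by £30,100, which is 21 full-or-partial £1,500 increments; reduction = 21 × £20 = £420, leaving £1,174.
Total: £3,700 + £7,638 + £1,174 = £12,512.

£12,512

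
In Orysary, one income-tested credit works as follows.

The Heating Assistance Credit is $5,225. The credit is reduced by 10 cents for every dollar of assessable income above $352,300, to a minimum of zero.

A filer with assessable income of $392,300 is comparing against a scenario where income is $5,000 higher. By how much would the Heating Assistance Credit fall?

$500

At $392,300 — 10% of the $40,000 excess over $352,300 is $4,000; credit = $5,225 − $4,000 = $1,225.
At $397,300 — 10% of the $45,000 excess over $352,300 is $4,500; credit = $5,225 − $4,500 = $725.
Lost: $1,225 − $725 = $500.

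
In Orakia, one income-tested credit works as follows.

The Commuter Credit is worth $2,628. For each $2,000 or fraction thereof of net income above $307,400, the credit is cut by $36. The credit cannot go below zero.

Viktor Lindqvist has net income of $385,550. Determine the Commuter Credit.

Commuter Credit: income exceeds $307,400 by $78,150, which is 40 full-or-partial $2,000 increments; reduction = 40 × $36 = $1,440, leaving $1,188.

$1,188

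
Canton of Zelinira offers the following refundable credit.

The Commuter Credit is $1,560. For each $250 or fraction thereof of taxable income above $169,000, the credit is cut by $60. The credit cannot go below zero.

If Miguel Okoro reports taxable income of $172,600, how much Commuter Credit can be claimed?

$660

Commuter Credit: income exceeds $169,000 by $3,600, which is 15 full-or-partial $250 increments; reduction = 15 × $60 = $900, leaving $660.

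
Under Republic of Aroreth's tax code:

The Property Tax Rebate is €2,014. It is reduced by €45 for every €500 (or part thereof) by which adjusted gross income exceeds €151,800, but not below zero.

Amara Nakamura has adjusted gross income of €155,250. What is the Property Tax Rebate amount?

€1,699

Property Tax Rebate: income exceeds €151,800 by €3,450, which is 7 full-or-partial €500 increments; reduction = 7 × €45 = €315, leaving €1,699.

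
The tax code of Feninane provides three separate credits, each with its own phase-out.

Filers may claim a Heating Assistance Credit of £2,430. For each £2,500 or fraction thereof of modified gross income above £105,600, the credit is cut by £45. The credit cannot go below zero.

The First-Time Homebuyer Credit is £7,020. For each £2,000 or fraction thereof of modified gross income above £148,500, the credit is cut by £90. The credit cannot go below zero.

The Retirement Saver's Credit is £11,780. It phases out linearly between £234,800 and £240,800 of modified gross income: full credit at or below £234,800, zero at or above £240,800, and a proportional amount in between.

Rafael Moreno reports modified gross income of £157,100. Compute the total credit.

Heating Assistance Credit: income exceeds £105,600 by £51,500, which is 21 full-or-partial £2,500 increments; reduction = 21 × £45 = £945, leaving £1,485.
First-Time Homebuyer Credit: income exceeds £148,500 by £8,600, which is 5 full-or-partial £2,000 increments; reduction = 5 × £90 = £450, leaving £6,570.
Retirement Saver's Credit: £157,100 is at or below the £234,800 threshold, so the full £11,780 applies.
Total: £1,485 + £6,570 + £11,780 = £19,835.

£19,835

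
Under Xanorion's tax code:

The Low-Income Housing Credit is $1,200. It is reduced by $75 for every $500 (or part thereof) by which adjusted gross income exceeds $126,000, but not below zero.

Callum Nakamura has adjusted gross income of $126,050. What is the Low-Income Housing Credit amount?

Low-Income Housing Credit: income exceeds $126,000 by $50, which is 1 full-or-partial $500 increment; reduction = 1 × $75 = $75, leaving $1,125.

$1,125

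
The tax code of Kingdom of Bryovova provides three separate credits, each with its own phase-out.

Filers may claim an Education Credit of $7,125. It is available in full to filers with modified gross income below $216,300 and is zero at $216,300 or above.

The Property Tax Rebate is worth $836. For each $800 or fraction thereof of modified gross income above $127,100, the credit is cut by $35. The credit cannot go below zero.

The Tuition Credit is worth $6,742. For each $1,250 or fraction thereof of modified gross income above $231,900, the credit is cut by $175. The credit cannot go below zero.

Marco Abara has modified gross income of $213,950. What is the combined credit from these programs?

Education Credit: $213,950 is below the $216,300 cutoff, so the full $7,125 applies.
Property Tax Rebate: income exceeds $127,100 by $86,850 → 109 increments × $35 = $3,815 ≥ base, so the credit is $0.
Tuition Credit: $213,950 is at or below the $231,900 threshold, so the full $6,742 applies.
Total: $7,125 + $0 + $6,742 = $13,867.

$13,867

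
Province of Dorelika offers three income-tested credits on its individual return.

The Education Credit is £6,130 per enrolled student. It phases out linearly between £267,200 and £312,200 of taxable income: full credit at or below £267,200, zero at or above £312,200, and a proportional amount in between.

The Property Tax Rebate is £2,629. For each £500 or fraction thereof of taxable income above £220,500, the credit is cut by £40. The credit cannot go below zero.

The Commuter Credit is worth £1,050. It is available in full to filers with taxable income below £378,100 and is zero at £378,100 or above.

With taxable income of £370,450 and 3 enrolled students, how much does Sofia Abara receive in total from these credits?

£1,050

Education Credit: base = 3 × £6,130 = £18,390. £370,450 is at or above £312,200, so the credit is £0.
Property Tax Rebate: income exceeds £220,500 by £149,950 → 300 increments × £40 = £12,000 ≥ base, so the credit is £0.
Commuter Credit: £370,450 is below the £378,100 cutoff, so the full £1,050 applies.
Total: £0 + £0 + £1,050 = £1,050.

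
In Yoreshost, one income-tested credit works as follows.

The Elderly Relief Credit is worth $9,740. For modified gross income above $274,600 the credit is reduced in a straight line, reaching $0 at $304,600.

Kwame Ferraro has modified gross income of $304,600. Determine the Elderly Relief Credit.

Elderly Relief Credit: $304,600 is at or above $304,600, so the credit is $0.

$0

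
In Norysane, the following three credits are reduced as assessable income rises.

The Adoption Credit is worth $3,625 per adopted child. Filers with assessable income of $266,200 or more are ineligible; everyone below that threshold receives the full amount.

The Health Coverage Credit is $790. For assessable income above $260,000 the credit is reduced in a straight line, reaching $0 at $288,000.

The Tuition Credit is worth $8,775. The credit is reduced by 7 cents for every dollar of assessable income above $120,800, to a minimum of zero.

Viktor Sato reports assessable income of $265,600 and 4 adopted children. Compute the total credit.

$15,132

Adoption Credit: base = 4 × $3,625 = $14,500. $265,600 is below the $266,200 cutoff, so the full $14,500 applies.
Health Coverage Credit: $265,600 is $5,600 into a $28,000 phase-out range, leaving 22,400/28,000 of the credit: $790 × 22,400/28,000 = $632.
Tuition Credit: 7% of the $144,800 excess over $120,800 is $10,136 ≥ base, so the credit is $0.
Total: $14,500 + $632 + $0 = $15,132.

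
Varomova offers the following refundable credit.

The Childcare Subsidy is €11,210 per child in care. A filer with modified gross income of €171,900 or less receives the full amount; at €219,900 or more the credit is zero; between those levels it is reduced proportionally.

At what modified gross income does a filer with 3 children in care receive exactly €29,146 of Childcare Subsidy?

€178,300

Full credit = 3 × €11,210 = €33,630.
€29,146 is 29,146/33,630 of the full €33,630, so 4,484/33,630 of the €48,000 range has been used: income = €171,900 + €48,000 × 4,484/33,630 = €178,300.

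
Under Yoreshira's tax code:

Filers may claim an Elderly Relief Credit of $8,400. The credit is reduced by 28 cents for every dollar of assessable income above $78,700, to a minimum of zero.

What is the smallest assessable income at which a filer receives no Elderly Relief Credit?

The credit falls by 28% of each dollar above $78,700, so it reaches zero when the excess is $8,400 / 28% = $30,000: income = $78,700 + $30,000 = $108,700.

$108,700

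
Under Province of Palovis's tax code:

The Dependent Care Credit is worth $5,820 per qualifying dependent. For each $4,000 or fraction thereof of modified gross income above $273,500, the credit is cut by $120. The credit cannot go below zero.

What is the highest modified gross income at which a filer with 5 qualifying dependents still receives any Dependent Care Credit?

Full credit = 5 × $5,820 = $29,100.
After 242 increments the reduction is 242 × $120 = $29,040, leaving $60; one more increment wipes it out. Increment 242 ends at excess 242 × $4,000 = $968,000, so the highest qualifying income is $273,500 + $968,000 = $1,241,500.

$1,241,500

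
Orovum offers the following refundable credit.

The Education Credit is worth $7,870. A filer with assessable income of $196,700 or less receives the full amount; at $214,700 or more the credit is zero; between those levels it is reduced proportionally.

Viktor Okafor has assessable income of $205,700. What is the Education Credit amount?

Education Credit: $205,700 is $9,000 into a $18,000 phase-out range, leaving 9,000/18,000 of the credit: $7,870 × 9,000/18,000 = $3,935.

$3,935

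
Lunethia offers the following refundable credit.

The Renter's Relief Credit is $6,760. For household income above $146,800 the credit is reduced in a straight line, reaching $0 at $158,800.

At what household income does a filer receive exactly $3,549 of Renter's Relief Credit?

$3,549 is 3,549/6,760 of the full $6,760, so 3,211/6,760 of the $12,000 range has been used: income = $146,800 + $12,000 × 3,211/6,760 = $152,500.

$152,500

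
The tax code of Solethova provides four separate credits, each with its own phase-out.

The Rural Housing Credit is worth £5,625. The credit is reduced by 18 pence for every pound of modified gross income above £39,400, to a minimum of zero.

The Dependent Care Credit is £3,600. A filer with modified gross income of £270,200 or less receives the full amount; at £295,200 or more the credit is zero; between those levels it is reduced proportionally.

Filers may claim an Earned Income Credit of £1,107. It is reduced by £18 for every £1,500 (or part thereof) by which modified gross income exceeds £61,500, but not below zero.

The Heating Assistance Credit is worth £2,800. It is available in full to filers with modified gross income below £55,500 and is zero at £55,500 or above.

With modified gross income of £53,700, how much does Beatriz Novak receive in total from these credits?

Rural Housing Credit: 18% of the £14,300 excess over £39,400 is £2,574; credit = £5,625 − £2,574 = £3,051.
Dependent Care Credit: £53,700 is at or below the £270,200 threshold, so the full £3,600 applies.
Earned Income Credit: £53,700 is at or below the £61,500 threshold, so the full £1,107 applies.
Heating Assistance Credit: £53,700 is below the £55,500 cutoff, so the full £2,800 applies.
Total: £3,051 + £3,600 + £1,107 + £2,800 = £10,558.

£10,558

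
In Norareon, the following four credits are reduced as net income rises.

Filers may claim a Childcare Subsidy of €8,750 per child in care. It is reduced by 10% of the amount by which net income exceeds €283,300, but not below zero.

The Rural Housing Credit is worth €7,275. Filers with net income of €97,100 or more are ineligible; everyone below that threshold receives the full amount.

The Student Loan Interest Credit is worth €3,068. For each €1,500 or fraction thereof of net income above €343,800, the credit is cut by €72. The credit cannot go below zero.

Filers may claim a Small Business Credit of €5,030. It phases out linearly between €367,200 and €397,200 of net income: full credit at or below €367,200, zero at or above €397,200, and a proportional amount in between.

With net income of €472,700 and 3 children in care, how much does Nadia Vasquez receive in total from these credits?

€7,310

Childcare Subsidy: base = 3 × €8,750 = €26,250. 10% of the €189,400 excess over €283,300 is €18,940; credit = €26,250 − €18,940 = €7,310.
Rural Housing Credit: €472,700 meets or exceeds the €97,100 cutoff, so the credit is €0.
Student Loan Interest Credit: income exceeds €343,800 by €128,900 → 86 increments × €72 = €6,192 ≥ base, so the credit is €0.
Small Business Credit: €472,700 is at or above €397,200, so the credit is €0.
Total: €7,310 + €0 + €0 + €0 = €7,310.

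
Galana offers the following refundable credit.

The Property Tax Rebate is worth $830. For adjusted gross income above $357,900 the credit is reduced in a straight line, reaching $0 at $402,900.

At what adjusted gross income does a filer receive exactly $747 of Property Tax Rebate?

$747 is 747/830 of the full $830, so 83/830 of the $45,000 range has been used: income = $357,900 + $45,000 × 83/830 = $362,400.

$362,400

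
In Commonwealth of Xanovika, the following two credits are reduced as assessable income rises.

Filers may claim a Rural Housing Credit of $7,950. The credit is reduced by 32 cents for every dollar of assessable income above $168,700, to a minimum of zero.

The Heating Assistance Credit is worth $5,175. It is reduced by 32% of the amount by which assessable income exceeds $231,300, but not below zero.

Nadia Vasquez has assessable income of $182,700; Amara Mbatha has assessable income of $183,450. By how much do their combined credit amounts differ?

Nadia ($182,700): Rural Housing Credit: 32% of the $14,000 excess over $168,700 is $4,480; credit = $7,950 − $4,480 = $3,470. Heating Assistance Credit: $182,700 is at or below the $231,300 threshold, so the full $5,175 applies. total $3,470 + $5,175 = $8,645
Amara ($183,450): Rural Housing Credit: 32% of the $14,750 excess over $168,700 is $4,720; credit = $7,950 − $4,720 = $3,230. Heating Assistance Credit: $183,450 is at or below the $231,300 threshold, so the full $5,175 applies. total $3,230 + $5,175 = $8,405
Difference: |$8,645 − $8,405| = $240.

$240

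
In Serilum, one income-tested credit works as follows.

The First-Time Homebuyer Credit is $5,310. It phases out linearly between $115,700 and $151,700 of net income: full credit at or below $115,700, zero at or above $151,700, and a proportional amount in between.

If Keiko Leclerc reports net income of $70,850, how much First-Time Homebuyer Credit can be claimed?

$5,310

First-Time Homebuyer Credit: $70,850 is at or below the $115,700 threshold, so the full $5,310 applies.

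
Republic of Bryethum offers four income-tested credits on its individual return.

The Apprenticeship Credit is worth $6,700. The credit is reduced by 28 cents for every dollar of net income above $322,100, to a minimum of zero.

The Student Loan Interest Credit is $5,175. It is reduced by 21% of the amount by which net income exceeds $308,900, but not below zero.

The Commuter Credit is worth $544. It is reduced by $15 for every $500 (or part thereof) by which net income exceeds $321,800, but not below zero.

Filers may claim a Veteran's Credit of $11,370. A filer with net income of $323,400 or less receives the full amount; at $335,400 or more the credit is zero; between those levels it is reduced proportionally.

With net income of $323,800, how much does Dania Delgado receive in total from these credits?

$19,745

Apprenticeship Credit: 28% of the $1,700 excess over $322,100 is $476; credit = $6,700 − $476 = $6,224.
Student Loan Interest Credit: 21% of the $14,900 excess over $308,900 is $3,129; credit = $5,175 − $3,129 = $2,046.
Commuter Credit: income exceeds $321,800 by $2,000, which is 4 full-or-partial $500 increments; reduction = 4 × $15 = $60, leaving $484.
Veteran's Credit: $323,800 is $400 into a $12,000 phase-out range, leaving 11,600/12,000 of the credit: $11,370 × 11,600/12,000 = $10,991.
Total: $6,224 + $2,046 + $484 + $10,991 = $19,745.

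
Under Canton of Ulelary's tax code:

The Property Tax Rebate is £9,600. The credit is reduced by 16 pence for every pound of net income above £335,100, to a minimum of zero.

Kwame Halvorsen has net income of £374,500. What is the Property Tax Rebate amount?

£3,296

Property Tax Rebate: 16% of the £39,400 excess over £335,100 is £6,304; credit = £9,600 − £6,304 = £3,296.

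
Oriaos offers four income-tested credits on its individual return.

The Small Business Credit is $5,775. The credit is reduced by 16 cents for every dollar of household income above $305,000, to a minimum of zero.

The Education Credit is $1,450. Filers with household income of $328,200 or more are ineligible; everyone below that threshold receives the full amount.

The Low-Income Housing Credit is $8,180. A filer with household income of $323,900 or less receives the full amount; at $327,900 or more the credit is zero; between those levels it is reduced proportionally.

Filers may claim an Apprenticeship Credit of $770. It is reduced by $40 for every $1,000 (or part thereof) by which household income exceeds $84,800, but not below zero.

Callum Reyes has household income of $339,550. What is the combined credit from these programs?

Small Business Credit: 16% of the $34,550 excess over $305,000 is $5,528; credit = $5,775 − $5,528 = $247.
Education Credit: $339,550 meets or exceeds the $328,200 cutoff, so the credit is $0.
Low-Income Housing Credit: $339,550 is at or above $327,900, so the credit is $0.
Apprenticeship Credit: income exceeds $84,800 by $254,750 → 255 increments × $40 = $10,200 ≥ base, so the credit is $0.
Total: $247 + $0 + $0 + $0 = $247.

$247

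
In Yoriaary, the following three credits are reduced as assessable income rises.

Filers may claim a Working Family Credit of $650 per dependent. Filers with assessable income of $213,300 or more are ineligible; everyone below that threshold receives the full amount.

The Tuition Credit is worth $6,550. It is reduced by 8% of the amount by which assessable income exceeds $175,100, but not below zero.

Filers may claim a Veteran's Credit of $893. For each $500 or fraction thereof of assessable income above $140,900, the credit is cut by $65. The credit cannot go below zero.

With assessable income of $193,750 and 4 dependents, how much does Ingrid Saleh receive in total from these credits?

$7,658

Working Family Credit: base = 4 × $650 = $2,600. $193,750 is below the $213,300 cutoff, so the full $2,600 applies.
Tuition Credit: 8% of the $18,650 excess over $175,100 is $1,492; credit = $6,550 − $1,492 = $5,058.
Veteran's Credit: income exceeds $140,900 by $52,850 → 106 increments × $65 = $6,890 ≥ base, so the credit is $0.
Total: $2,600 + $5,058 + $0 = $7,658.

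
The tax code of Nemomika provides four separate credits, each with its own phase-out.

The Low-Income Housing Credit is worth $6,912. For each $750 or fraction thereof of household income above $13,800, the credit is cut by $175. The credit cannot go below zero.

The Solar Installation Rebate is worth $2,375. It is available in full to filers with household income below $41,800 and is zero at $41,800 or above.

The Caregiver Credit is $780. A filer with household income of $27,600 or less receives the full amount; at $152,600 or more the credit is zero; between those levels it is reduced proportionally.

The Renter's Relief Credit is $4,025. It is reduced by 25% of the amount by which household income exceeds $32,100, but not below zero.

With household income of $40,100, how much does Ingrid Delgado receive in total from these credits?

$5,714

Low-Income Housing Credit: income exceeds $13,800 by $26,300, which is 36 full-or-partial $750 increments; reduction = 36 × $175 = $6,300, leaving $612.
Solar Installation Rebate: $40,100 is below the $41,800 cutoff, so the full $2,375 applies.
Caregiver Credit: $40,100 is $12,500 into a $125,000 phase-out range, leaving 112,500/125,000 of the credit: $780 × 112,500/125,000 = $702.
Renter's Relief Credit: 25% of the $8,000 excess over $32,100 is $2,000; credit = $4,025 − $2,000 = $2,025.
Total: $612 + $2,375 + $702 + $2,025 = $5,714.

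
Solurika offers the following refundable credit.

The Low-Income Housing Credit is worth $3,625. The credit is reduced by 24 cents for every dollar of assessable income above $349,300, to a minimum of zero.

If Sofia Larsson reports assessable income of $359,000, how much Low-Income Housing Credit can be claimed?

$1,297

Low-Income Housing Credit: 24% of the $9,700 excess over $349,300 is $2,328; credit = $3,625 − $2,328 = $1,297.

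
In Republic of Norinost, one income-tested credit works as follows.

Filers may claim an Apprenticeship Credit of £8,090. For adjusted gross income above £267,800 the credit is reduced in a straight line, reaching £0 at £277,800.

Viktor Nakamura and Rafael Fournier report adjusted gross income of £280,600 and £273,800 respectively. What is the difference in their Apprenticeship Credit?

£3,236

Viktor (£280,600): Apprenticeship Credit: £280,600 is at or above £277,800, so the credit is £0.
Rafael (£273,800): Apprenticeship Credit: £273,800 is £6,000 into a £10,000 phase-out range, leaving 4,000/10,000 of the credit: £8,090 × 4,000/10,000 = £3,236.
Difference: |£0 − £3,236| = £3,236.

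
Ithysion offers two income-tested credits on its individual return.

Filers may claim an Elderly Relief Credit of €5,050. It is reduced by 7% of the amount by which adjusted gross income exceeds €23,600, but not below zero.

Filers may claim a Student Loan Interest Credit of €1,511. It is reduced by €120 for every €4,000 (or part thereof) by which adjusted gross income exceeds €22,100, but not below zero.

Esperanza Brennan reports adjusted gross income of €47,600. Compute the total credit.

Elderly Relief Credit: 7% of the €24,000 excess over €23,600 is €1,680; credit = €5,050 − €1,680 = €3,370.
Student Loan Interest Credit: income exceeds €22,100 by €25,500, which is 7 full-or-partial €4,000 increments; reduction = 7 × €120 = €840, leaving €671.
Total: €3,370 + €671 = €4,041.

€4,041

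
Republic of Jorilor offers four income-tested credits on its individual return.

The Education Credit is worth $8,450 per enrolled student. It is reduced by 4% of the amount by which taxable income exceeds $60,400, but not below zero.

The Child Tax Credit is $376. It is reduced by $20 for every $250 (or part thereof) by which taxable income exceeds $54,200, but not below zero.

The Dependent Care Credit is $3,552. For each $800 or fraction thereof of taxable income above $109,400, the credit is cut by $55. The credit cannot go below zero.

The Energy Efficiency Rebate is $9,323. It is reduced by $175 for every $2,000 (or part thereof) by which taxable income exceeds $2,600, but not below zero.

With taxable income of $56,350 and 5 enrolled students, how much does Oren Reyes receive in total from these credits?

$50,596

Education Credit: base = 5 × $8,450 = $42,250. $56,350 is at or below the $60,400 threshold, so the full $42,250 applies.
Child Tax Credit: income exceeds $54,200 by $2,150, which is 9 full-or-partial $250 increments; reduction = 9 × $20 = $180, leaving $196.
Dependent Care Credit: $56,350 is at or below the $109,400 threshold, so the full $3,552 applies.
Energy Efficiency Rebate: income exceeds $2,600 by $53,750, which is 27 full-or-partial $2,000 increments; reduction = 27 × $175 = $4,725, leaving $4,598.
Total: $42,250 + $196 + $3,552 + $4,598 = $50,596.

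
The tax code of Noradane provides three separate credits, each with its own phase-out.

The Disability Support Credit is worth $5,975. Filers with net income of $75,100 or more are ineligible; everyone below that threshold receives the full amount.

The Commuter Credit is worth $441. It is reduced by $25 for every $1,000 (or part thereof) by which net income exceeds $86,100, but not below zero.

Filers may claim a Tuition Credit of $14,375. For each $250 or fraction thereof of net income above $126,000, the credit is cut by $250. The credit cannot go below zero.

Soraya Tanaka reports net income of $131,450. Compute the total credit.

$8,875

Disability Support Credit: $131,450 meets or exceeds the $75,100 cutoff, so the credit is $0.
Commuter Credit: income exceeds $86,100 by $45,350 → 46 increments × $25 = $1,150 ≥ base, so the credit is $0.
Tuition Credit: income exceeds $126,000 by $5,450, which is 22 full-or-partial $250 increments; reduction = 22 × $250 = $5,500, leaving $8,875.
Total: $0 + $0 + $8,875 = $8,875.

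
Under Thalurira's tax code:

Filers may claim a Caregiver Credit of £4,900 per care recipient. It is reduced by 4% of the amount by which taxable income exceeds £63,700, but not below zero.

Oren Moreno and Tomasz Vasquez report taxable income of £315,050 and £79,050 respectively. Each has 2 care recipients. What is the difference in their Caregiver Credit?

Oren (£315,050): Caregiver Credit: base = 2 × £4,900 = £9,800. 4% of the £251,350 excess over £63,700 is £10,054 ≥ base, so the credit is £0.
Tomasz (£79,050): Caregiver Credit: base = 2 × £4,900 = £9,800. 4% of the £15,350 excess over £63,700 is £614; credit = £9,800 − £614 = £9,186.
Difference: |£0 − £9,186| = £9,186.

£9,186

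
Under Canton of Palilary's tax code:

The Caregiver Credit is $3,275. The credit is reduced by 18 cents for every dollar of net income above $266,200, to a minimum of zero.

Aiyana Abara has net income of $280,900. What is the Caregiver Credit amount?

Caregiver Credit: 18% of the $14,700 excess over $266,200 is $2,646; credit = $3,275 − $2,646 = $629.

$629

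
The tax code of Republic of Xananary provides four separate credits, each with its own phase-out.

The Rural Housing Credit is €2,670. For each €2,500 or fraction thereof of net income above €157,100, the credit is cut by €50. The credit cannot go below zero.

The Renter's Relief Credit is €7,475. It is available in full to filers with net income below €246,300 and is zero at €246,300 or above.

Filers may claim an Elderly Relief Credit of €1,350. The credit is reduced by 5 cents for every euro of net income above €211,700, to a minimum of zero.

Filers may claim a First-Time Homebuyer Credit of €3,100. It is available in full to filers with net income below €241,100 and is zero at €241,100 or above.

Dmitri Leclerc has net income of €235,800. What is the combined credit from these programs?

Rural Housing Credit: income exceeds €157,100 by €78,700, which is 32 full-or-partial €2,500 increments; reduction = 32 × €50 = €1,600, leaving €1,070.
Renter's Relief Credit: €235,800 is below the €246,300 cutoff, so the full €7,475 applies.
Elderly Relief Credit: 5% of the €24,100 excess over €211,700 is €1,205; credit = €1,350 − €1,205 = €145.
First-Time Homebuyer Credit: €235,800 is below the €241,100 cutoff, so the full €3,100 applies.
Total: €1,070 + €7,475 + €145 + €3,100 = €11,790.

€11,790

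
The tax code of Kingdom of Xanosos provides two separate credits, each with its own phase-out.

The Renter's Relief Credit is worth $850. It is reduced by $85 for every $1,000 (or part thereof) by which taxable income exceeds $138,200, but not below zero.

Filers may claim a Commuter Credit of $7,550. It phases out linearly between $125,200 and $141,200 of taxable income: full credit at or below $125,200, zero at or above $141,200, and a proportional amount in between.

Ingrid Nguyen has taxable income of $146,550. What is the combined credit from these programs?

Renter's Relief Credit: income exceeds $138,200 by $8,350, which is 9 full-or-partial $1,000 increments; reduction = 9 × $85 = $765, leaving $85.
Commuter Credit: $146,550 is at or above $141,200, so the credit is $0.
Total: $85 + $0 = $85.

$85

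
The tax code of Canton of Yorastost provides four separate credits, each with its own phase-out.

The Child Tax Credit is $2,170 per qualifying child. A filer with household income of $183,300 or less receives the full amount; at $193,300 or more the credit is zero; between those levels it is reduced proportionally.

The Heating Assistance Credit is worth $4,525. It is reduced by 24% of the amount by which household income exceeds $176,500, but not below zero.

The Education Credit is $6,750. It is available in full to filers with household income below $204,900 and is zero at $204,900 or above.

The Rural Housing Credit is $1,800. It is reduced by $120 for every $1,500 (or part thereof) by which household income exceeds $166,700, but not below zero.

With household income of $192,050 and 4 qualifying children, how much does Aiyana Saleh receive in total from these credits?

Child Tax Credit: base = 4 × $2,170 = $8,680. $192,050 is $8,750 into a $10,000 phase-out range, leaving 1,250/10,000 of the credit: $8,680 × 1,250/10,000 = $1,085.
Heating Assistance Credit: 24% of the $15,550 excess over $176,500 is $3,732; credit = $4,525 − $3,732 = $793.
Education Credit: $192,050 is below the $204,900 cutoff, so the full $6,750 applies.
Rural Housing Credit: income exceeds $166,700 by $25,350 → 17 increments × $120 = $2,040 ≥ base, so the credit is $0.
Total: $1,085 + $793 + $6,750 + $0 = $8,628.

$8,628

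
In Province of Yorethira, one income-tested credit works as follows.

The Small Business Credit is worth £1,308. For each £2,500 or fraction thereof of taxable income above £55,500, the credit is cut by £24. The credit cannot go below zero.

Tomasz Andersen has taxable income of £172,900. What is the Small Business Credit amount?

£180

Small Business Credit: income exceeds £55,500 by £117,400, which is 47 full-or-partial £2,500 increments; reduction = 47 × £24 = £1,128, leaving £180.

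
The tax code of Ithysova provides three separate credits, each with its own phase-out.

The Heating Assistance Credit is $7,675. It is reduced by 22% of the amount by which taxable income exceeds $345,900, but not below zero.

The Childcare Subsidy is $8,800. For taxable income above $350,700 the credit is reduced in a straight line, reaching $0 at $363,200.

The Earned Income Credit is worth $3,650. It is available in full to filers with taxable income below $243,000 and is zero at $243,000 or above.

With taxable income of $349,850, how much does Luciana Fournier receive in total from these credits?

Heating Assistance Credit: 22% of the $3,950 excess over $345,900 is $869; credit = $7,675 − $869 = $6,806.
Childcare Subsidy: $349,850 is at or below the $350,700 threshold, so the full $8,800 applies.
Earned Income Credit: $349,850 meets or exceeds the $243,000 cutoff, so the credit is $0.
Total: $6,806 + $8,800 + $0 = $15,606.

$15,606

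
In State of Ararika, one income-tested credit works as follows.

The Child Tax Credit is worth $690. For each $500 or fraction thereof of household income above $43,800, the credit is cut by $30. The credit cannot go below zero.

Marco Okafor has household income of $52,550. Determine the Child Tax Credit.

Child Tax Credit: income exceeds $43,800 by $8,750, which is 18 full-or-partial $500 increments; reduction = 18 × $30 = $540, leaving $150.

$150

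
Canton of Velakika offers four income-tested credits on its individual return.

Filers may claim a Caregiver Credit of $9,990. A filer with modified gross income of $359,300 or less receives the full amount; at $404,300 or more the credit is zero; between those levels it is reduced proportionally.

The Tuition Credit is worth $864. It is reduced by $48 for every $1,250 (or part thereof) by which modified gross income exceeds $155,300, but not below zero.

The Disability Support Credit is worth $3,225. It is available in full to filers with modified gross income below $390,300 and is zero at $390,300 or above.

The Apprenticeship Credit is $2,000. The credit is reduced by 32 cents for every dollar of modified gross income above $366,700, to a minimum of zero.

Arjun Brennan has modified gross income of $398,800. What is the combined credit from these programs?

$1,221

Caregiver Credit: $398,800 is $39,500 into a $45,000 phase-out range, leaving 5,500/45,000 of the credit: $9,990 × 5,500/45,000 = $1,221.
Tuition Credit: income exceeds $155,300 by $243,500 → 195 increments × $48 = $9,360 ≥ base, so the credit is $0.
Disability Support Credit: $398,800 meets or exceeds the $390,300 cutoff, so the credit is $0.
Apprenticeship Credit: 32% of the $32,100 excess over $366,700 is $10,272 ≥ base, so the credit is $0.
Total: $1,221 + $0 + $0 + $0 = $1,221.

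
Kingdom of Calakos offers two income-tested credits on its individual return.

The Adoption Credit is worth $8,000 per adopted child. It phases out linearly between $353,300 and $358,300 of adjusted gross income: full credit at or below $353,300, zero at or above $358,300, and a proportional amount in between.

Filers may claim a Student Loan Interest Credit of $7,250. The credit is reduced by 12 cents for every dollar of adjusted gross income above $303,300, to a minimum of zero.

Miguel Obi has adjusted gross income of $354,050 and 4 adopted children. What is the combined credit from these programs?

Adoption Credit: base = 4 × $8,000 = $32,000. $354,050 is $750 into a $5,000 phase-out range, leaving 4,250/5,000 of the credit: $32,000 × 4,250/5,000 = $27,200.
Student Loan Interest Credit: 12% of the $50,750 excess over $303,300 is $6,090; credit = $7,250 − $6,090 = $1,160.
Total: $27,200 + $1,160 = $28,360.

$28,360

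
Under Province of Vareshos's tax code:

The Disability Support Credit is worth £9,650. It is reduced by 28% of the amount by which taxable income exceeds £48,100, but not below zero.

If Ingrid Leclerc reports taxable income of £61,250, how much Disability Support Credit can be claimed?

Disability Support Credit: 28% of the £13,150 excess over £48,100 is £3,682; credit = £9,650 − £3,682 = £5,968.

£5,968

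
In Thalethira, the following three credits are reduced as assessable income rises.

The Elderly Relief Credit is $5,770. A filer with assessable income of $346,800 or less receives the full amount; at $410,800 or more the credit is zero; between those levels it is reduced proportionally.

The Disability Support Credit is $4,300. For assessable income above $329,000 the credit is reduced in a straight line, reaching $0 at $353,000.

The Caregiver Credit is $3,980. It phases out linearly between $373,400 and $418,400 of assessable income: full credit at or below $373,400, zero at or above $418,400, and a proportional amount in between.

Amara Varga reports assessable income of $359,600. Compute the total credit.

$8,596

Elderly Relief Credit: $359,600 is $12,800 into a $64,000 phase-out range, leaving 51,200/64,000 of the credit: $5,770 × 51,200/64,000 = $4,616.
Disability Support Credit: $359,600 is at or above $353,000, so the credit is $0.
Caregiver Credit: $359,600 is at or below the $373,400 threshold, so the full $3,980 applies.
Total: $4,616 + $0 + $3,980 = $8,596.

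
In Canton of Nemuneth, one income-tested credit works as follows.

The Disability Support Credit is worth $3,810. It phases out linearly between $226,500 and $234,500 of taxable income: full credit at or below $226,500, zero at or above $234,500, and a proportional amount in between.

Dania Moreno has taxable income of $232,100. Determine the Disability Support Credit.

$1,143

Disability Support Credit: $232,100 is $5,600 into a $8,000 phase-out range, leaving 2,400/8,000 of the credit: $3,810 × 2,400/8,000 = $1,143.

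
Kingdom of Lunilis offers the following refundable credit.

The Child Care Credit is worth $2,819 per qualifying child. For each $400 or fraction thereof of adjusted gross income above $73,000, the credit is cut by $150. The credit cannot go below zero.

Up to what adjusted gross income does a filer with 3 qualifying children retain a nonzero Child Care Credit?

Full credit = 3 × $2,819 = $8,457.
After 56 increments the reduction is 56 × $150 = $8,400, leaving $57; one more increment wipes it out. Increment 56 ends at excess 56 × $400 = $22,400, so the highest qualifying income is $73,000 + $22,400 = $95,400.

$95,400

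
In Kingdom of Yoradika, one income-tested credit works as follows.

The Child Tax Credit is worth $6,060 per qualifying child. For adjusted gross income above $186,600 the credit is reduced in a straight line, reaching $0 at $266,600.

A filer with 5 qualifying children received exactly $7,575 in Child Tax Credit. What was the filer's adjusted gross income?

$246,600

Full credit = 5 × $6,060 = $30,300.
$7,575 is 7,575/30,300 of the full $30,300, so 22,725/30,300 of the $80,000 range has been used: income = $186,600 + $80,000 × 22,725/30,300 = $246,600.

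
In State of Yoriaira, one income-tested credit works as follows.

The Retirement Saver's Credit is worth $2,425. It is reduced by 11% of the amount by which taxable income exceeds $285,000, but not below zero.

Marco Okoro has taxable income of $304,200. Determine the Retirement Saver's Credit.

Retirement Saver's Credit: 11% of the $19,200 excess over $285,000 is $2,112; credit = $2,425 − $2,112 = $313.

$313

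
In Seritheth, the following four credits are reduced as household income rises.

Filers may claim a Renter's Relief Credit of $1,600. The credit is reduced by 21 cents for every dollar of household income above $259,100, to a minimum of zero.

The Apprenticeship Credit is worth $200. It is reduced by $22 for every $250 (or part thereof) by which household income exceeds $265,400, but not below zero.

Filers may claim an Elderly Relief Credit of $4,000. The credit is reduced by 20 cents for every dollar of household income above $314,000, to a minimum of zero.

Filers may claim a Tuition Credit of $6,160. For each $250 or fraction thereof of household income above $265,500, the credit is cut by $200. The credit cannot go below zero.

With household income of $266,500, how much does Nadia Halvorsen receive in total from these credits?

$9,496

Renter's Relief Credit: 21% of the $7,400 excess over $259,100 is $1,554; credit = $1,600 − $1,554 = $46.
Apprenticeship Credit: income exceeds $265,400 by $1,100, which is 5 full-or-partial $250 increments; reduction = 5 × $22 = $110, leaving $90.
Elderly Relief Credit: $266,500 is at or below the $314,000 threshold, so the full $4,000 applies.
Tuition Credit: income exceeds $265,500 by $1,000, which is 4 full-or-partial $250 increments; reduction = 4 × $200 = $800, leaving $5,360.
Total: $46 + $90 + $4,000 + $5,360 = $9,496.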